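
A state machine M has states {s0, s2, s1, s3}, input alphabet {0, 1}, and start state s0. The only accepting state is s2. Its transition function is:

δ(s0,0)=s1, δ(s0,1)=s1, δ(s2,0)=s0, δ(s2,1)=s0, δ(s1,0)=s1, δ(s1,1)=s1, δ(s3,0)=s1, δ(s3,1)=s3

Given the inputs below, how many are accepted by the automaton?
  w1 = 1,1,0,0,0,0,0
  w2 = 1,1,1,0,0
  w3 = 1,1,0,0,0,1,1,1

0

w1: Trace: s0 -1-> s1 -1-> s1 -0-> s1 -0-> s1 -0-> s1 -0-> s1 -0-> s1  → end s1, rejected
w2: Trace: s0 -1-> s1 -1-> s1 -1-> s1 -0-> s1 -0-> s1  → end s1, rejected
w3: Trace: s0 -1-> s1 -1-> s1 -0-> s1 -0-> s1 -0-> s1 -1-> s1 -1-> s1 -1-> s1  → end s1, rejected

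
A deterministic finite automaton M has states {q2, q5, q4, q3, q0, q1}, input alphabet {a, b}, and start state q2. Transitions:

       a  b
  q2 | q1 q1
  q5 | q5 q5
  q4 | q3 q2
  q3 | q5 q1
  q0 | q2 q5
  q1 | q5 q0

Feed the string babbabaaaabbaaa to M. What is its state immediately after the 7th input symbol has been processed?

Trace: q2 -b-> q1 -a-> q5 -b-> q5 -b-> q5 -a-> q5 -b-> q5 -a-> q5
After 7 symbols: q5.

q5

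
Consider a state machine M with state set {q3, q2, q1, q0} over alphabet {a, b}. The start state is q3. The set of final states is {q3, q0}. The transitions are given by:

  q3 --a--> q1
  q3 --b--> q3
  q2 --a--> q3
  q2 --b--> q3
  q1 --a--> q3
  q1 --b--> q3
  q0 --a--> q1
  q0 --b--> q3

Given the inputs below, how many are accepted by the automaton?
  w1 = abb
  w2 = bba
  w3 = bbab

2

w1: Trace: q3 -a-> q1 -b-> q3 -b-> q3  → end q3, accepted
w2: Trace: q3 -b-> q3 -b-> q3 -a-> q1  → end q1, rejected
w3: Trace: q3 -b-> q3 -b-> q3 -a-> q1 -b-> q3  → end q3, accepted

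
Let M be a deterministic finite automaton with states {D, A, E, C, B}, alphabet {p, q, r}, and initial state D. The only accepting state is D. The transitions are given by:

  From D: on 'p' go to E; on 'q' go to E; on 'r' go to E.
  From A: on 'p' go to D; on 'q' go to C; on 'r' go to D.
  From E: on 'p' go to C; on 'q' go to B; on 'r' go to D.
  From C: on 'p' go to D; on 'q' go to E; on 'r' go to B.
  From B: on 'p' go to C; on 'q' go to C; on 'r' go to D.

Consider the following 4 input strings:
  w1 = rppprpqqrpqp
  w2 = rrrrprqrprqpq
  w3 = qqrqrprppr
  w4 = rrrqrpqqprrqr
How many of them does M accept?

w1: Trace: D -r-> E -p-> C -p-> D -p-> E -r-> D -p-> E -q-> B -q-> C -r-> B -p-> C -q-> E -p-> C  → end C, rejected
w2: Trace: D -r-> E -r-> D -r-> E -r-> D -p-> E -r-> D -q-> E -r-> D -p-> E -r-> D -q-> E -p-> C -q-> E  → end E, rejected
w3: Trace: D -q-> E -q-> B -r-> D -q-> E -r-> D -p-> E -r-> D -p-> E -p-> C -r-> B  → end B, rejected
w4: Trace: D -r-> E -r-> D -r-> E -q-> B -r-> D -p-> E -q-> B -q-> C -p-> D -r-> E -r-> D -q-> E -r-> D  → end D, accepted

1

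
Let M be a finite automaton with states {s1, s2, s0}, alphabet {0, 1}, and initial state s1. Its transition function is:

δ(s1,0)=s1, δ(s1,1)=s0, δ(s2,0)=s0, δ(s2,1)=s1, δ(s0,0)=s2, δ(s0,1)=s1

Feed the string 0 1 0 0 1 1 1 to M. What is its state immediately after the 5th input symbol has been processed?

s1

s1 → s1 → s0 → s2 → s0 → s1
After 5 symbols: s1.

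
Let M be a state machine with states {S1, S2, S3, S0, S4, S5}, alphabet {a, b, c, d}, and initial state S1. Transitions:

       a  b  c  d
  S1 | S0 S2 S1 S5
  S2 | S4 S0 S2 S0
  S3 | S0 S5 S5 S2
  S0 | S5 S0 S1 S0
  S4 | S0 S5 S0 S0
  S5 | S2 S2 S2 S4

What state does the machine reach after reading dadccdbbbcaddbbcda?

S2

S1 → S5 → S2 → S0 → S1 → S1 → S5 → S2 → S0 → S0 → S1 → S0 → S0 → S0 → S0 → S0 → S1 → S5 → S2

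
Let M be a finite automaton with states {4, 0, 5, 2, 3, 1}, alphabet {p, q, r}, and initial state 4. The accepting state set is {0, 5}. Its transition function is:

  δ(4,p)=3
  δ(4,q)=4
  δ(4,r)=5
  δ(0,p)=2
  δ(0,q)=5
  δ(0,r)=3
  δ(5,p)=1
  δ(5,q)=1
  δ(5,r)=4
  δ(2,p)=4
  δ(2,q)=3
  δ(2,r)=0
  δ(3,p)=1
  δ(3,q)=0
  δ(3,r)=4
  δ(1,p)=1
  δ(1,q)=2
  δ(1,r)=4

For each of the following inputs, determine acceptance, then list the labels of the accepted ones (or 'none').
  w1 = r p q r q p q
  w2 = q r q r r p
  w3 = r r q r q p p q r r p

none

w1:
  start at 4
  read 'r': 4 → 5
  read 'p': 5 → 1
  read 'q': 1 → 2
  read 'r': 2 → 0
  read 'q': 0 → 5
  read 'p': 5 → 1
  read 'q': 1 → 2
  end 2, rejected
w2:
  start at 4
  read 'q': 4 → 4
  read 'r': 4 → 5
  read 'q': 5 → 1
  read 'r': 1 → 4
  read 'r': 4 → 5
  read 'p': 5 → 1
  end 1, rejected
w3:
  start at 4
  read 'r': 4 → 5
  read 'r': 5 → 4
  read 'q': 4 → 4
  read 'r': 4 → 5
  read 'q': 5 → 1
  read 'p': 1 → 1
  read 'p': 1 → 1
  read 'q': 1 → 2
  read 'r': 2 → 0
  read 'r': 0 → 3
  read 'p': 3 → 1
  end 1, rejected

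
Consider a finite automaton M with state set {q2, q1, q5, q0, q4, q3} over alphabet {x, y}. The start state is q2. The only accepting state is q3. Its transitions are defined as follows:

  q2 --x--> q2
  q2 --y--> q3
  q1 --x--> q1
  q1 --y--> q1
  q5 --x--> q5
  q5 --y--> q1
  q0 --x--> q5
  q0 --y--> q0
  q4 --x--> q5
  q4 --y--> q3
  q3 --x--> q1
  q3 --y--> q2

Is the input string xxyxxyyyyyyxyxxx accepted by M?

No

q2 → q2 → q2 → q3 → q1 → q1 → q1 → q1 → q1 → q1 → q1 → q1 → q1 → q1 → q1 → q1 → q1
End state q1 is not accepting.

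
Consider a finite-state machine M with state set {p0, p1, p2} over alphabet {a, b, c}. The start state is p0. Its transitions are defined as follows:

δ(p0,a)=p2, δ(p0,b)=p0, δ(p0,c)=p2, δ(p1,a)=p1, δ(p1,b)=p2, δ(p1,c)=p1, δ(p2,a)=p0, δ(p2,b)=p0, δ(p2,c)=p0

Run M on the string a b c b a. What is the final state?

Trace: p0 -a-> p2 -b-> p0 -c-> p2 -b-> p0 -a-> p2

p2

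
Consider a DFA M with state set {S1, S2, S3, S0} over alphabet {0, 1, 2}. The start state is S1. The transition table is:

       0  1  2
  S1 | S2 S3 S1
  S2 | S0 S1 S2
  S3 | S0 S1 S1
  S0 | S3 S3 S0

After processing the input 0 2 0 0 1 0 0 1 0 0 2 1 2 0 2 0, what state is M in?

S0

Trace: S1 -0-> S2 -2-> S2 -0-> S0 -0-> S3 -1-> S1 -0-> S2 -0-> S0 -1-> S3 -0-> S0 -0-> S3 -2-> S1 -1-> S3 -2-> S1 -0-> S2 -2-> S2 -0-> S0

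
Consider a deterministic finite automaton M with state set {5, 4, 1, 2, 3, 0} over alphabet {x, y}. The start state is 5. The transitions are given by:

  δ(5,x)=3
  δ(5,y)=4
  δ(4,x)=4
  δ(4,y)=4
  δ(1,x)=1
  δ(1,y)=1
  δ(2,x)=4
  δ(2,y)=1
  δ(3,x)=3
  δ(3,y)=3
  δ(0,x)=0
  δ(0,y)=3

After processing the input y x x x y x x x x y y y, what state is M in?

4

start at 5
read 'y': 5 → 4
read 'x': 4 → 4
read 'x': 4 → 4
read 'x': 4 → 4
read 'y': 4 → 4
read 'x': 4 → 4
read 'x': 4 → 4
read 'x': 4 → 4
read 'x': 4 → 4
read 'y': 4 → 4
read 'y': 4 → 4
read 'y': 4 → 4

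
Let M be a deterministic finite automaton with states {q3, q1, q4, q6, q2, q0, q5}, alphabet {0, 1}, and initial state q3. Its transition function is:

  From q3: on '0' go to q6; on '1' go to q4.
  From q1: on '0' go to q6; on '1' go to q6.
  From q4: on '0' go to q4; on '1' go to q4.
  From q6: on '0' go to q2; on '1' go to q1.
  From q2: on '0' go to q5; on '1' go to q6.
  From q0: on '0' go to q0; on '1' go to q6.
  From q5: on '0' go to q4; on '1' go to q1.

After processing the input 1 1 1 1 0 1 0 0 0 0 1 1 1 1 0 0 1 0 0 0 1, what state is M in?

q4

q3 → q4 → q4 → q4 → q4 → q4 → q4 → q4 → q4 → q4 → q4 → q4 → q4 → q4 → q4 → q4 → q4 → q4 → q4 → q4 → q4 → q4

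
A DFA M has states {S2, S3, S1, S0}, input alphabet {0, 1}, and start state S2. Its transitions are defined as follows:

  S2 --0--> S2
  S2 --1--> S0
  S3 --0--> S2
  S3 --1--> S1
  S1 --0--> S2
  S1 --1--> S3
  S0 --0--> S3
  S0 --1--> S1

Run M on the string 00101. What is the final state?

S1

start at S2
read '0': S2 → S2
read '0': S2 → S2
read '1': S2 → S0
read '0': S0 → S3
read '1': S3 → S1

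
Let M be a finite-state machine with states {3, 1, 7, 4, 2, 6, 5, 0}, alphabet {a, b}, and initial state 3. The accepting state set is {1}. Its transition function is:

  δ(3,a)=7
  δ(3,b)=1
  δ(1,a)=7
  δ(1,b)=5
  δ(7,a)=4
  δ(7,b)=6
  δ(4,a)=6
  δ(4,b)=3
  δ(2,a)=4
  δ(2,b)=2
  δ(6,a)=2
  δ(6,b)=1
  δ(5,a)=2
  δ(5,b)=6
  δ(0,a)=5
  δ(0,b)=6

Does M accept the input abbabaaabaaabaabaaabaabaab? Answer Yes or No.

No

start at 3
read 'a': 3 → 7
read 'b': 7 → 6
read 'b': 6 → 1
read 'a': 1 → 7
read 'b': 7 → 6
read 'a': 6 → 2
read 'a': 2 → 4
read 'a': 4 → 6
read 'b': 6 → 1
read 'a': 1 → 7
read 'a': 7 → 4
read 'a': 4 → 6
read 'b': 6 → 1
read 'a': 1 → 7
read 'a': 7 → 4
read 'b': 4 → 3
read 'a': 3 → 7
read 'a': 7 → 4
read 'a': 4 → 6
read 'b': 6 → 1
read 'a': 1 → 7
read 'a': 7 → 4
read 'b': 4 → 3
read 'a': 3 → 7
read 'a': 7 → 4
read 'b': 4 → 3
End state 3 is not accepting.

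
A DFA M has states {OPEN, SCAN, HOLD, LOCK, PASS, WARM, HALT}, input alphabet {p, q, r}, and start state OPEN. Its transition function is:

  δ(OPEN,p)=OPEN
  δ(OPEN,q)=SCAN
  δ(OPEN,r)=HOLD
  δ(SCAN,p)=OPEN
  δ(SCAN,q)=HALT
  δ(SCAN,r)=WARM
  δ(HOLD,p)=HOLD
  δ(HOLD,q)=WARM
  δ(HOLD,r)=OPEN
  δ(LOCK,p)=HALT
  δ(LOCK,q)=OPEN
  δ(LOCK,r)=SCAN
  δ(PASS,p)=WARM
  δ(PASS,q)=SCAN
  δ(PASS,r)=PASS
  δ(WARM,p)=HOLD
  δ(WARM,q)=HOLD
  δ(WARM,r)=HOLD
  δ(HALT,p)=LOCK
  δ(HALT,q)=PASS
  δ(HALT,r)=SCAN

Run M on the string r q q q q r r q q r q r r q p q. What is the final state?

WARM

start at OPEN
read 'r': OPEN → HOLD
read 'q': HOLD → WARM
read 'q': WARM → HOLD
read 'q': HOLD → WARM
read 'q': WARM → HOLD
read 'r': HOLD → OPEN
read 'r': OPEN → HOLD
read 'q': HOLD → WARM
read 'q': WARM → HOLD
read 'r': HOLD → OPEN
read 'q': OPEN → SCAN
read 'r': SCAN → WARM
read 'r': WARM → HOLD
read 'q': HOLD → WARM
read 'p': WARM → HOLD
read 'q': HOLD → WARM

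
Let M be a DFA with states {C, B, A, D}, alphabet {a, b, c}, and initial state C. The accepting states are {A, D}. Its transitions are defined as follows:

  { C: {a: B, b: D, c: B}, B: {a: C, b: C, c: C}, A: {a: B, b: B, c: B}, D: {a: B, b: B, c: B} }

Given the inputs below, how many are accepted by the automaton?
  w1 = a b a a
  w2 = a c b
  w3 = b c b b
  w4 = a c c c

w1:
  start at C
  read 'a': C → B
  read 'b': B → C
  read 'a': C → B
  read 'a': B → C
  end C, rejected
w2:
  start at C
  read 'a': C → B
  read 'c': B → C
  read 'b': C → D
  end D, accepted
w3:
  start at C
  read 'b': C → D
  read 'c': D → B
  read 'b': B → C
  read 'b': C → D
  end D, accepted
w4:
  start at C
  read 'a': C → B
  read 'c': B → C
  read 'c': C → B
  read 'c': B → C
  end C, rejected

2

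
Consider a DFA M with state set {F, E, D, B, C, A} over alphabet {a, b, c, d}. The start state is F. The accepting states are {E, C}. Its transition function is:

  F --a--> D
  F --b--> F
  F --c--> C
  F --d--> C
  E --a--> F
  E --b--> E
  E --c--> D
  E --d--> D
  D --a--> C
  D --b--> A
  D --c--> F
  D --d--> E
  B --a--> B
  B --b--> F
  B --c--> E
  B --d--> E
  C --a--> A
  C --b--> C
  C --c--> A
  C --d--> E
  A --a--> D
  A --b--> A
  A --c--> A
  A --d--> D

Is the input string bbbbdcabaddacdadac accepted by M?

Yes

Trace: F -b-> F -b-> F -b-> F -b-> F -d-> C -c-> A -a-> D -b-> A -a-> D -d-> E -d-> D -a-> C -c-> A -d-> D -a-> C -d-> E -a-> F -c-> C
End state C is accepting.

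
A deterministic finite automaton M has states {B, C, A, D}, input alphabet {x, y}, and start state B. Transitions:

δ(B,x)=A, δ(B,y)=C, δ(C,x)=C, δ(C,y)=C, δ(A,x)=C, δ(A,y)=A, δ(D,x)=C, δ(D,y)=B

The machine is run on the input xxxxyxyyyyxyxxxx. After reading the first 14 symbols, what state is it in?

C

B → A → C → C → C → C → C → C → C → C → C → C → C → C → C
After 14 symbols: C.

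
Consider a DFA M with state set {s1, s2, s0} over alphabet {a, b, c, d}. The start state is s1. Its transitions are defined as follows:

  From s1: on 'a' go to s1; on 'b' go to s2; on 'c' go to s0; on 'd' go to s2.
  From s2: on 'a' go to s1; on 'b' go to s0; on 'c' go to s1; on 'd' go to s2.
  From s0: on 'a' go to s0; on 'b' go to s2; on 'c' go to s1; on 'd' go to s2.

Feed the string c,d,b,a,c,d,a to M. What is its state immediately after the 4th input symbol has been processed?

s1 → s0 → s2 → s0 → s0
After 4 symbols: s0.

s0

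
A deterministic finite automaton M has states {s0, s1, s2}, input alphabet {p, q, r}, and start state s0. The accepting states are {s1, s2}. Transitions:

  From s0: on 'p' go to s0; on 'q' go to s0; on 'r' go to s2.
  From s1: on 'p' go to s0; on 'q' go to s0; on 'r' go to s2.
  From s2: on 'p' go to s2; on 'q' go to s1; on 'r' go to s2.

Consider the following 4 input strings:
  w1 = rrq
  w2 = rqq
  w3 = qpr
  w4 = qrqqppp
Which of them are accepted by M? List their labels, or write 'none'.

w1, w3

w1: s0 → s2 → s2 → s1  → end s1, accepted
w2: s0 → s2 → s1 → s0  → end s0, rejected
w3: s0 → s0 → s0 → s2  → end s2, accepted
w4: s0 → s0 → s2 → s1 → s0 → s0 → s0 → s0  → end s0, rejected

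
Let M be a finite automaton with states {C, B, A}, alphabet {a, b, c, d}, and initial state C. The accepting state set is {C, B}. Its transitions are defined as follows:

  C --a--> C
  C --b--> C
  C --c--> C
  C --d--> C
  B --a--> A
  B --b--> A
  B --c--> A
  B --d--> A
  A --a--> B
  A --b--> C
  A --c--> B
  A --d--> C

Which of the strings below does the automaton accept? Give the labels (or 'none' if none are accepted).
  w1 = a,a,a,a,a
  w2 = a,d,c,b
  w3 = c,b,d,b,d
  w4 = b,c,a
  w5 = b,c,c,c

w1, w2, w3, w4, w5

w1: Trace: C -a-> C -a-> C -a-> C -a-> C -a-> C  → end C, accepted
w2: Trace: C -a-> C -d-> C -c-> C -b-> C  → end C, accepted
w3: Trace: C -c-> C -b-> C -d-> C -b-> C -d-> C  → end C, accepted
w4: Trace: C -b-> C -c-> C -a-> C  → end C, accepted
w5: Trace: C -b-> C -c-> C -c-> C -c-> C  → end C, accepted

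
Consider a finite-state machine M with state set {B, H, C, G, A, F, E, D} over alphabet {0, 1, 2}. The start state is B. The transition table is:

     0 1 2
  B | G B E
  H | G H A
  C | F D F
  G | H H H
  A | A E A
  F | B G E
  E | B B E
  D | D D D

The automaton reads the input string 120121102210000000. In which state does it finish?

start at B
read '1': B → B
read '2': B → E
read '0': E → B
read '1': B → B
read '2': B → E
read '1': E → B
read '1': B → B
read '0': B → G
read '2': G → H
read '2': H → A
read '1': A → E
read '0': E → B
read '0': B → G
read '0': G → H
read '0': H → G
read '0': G → H
read '0': H → G
read '0': G → H

H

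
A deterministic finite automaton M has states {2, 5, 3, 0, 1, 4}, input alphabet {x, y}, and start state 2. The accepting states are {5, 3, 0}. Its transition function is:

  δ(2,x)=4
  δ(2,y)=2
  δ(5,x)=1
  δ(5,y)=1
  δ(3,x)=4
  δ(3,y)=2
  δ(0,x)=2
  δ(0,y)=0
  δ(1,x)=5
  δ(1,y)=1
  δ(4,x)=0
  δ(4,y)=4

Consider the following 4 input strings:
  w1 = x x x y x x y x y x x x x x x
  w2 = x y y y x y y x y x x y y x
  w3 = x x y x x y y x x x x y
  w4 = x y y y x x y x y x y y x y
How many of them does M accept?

w1: 2 → 4 → 0 → 2 → 2 → 4 → 0 → 0 → 2 → 2 → 4 → 0 → 2 → 4 → 0 → 2  → end 2, rejected
w2: 2 → 4 → 4 → 4 → 4 → 0 → 0 → 0 → 2 → 2 → 4 → 0 → 0 → 0 → 2  → end 2, rejected
w3: 2 → 4 → 0 → 0 → 2 → 4 → 4 → 4 → 0 → 2 → 4 → 0 → 0  → end 0, accepted
w4: 2 → 4 → 4 → 4 → 4 → 0 → 2 → 2 → 4 → 4 → 0 → 0 → 0 → 2 → 2  → end 2, rejected

1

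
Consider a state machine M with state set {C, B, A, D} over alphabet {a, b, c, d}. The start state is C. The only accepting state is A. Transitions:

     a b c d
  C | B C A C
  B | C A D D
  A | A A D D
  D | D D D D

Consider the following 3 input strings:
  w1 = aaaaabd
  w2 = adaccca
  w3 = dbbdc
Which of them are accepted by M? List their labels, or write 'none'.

w1: C → B → C → B → C → B → A → D  → end D, rejected
w2: C → B → D → D → D → D → D → D  → end D, rejected
w3: C → C → C → C → C → A  → end A, accepted

w3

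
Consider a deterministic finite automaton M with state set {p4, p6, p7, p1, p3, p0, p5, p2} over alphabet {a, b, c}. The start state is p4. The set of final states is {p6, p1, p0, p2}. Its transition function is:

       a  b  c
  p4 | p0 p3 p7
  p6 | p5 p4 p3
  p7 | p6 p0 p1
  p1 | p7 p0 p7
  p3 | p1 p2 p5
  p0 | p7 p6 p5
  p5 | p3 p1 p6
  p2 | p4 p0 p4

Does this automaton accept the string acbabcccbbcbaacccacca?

Yes

Trace: p4 -a-> p0 -c-> p5 -b-> p1 -a-> p7 -b-> p0 -c-> p5 -c-> p6 -c-> p3 -b-> p2 -b-> p0 -c-> p5 -b-> p1 -a-> p7 -a-> p6 -c-> p3 -c-> p5 -c-> p6 -a-> p5 -c-> p6 -c-> p3 -a-> p1
End state p1 is accepting.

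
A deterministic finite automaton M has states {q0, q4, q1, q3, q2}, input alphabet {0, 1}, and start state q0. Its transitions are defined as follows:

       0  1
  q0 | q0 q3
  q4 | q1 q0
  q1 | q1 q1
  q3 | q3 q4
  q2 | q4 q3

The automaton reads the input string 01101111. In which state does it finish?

Trace: q0 -0-> q0 -1-> q3 -1-> q4 -0-> q1 -1-> q1 -1-> q1 -1-> q1 -1-> q1

q1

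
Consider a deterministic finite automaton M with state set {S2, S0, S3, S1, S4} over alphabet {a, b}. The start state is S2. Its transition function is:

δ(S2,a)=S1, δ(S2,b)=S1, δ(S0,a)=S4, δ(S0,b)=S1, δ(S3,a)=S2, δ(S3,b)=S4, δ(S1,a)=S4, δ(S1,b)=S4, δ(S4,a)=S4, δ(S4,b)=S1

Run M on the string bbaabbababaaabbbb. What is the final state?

Trace: S2 -b-> S1 -b-> S4 -a-> S4 -a-> S4 -b-> S1 -b-> S4 -a-> S4 -b-> S1 -a-> S4 -b-> S1 -a-> S4 -a-> S4 -a-> S4 -b-> S1 -b-> S4 -b-> S1 -b-> S4

S4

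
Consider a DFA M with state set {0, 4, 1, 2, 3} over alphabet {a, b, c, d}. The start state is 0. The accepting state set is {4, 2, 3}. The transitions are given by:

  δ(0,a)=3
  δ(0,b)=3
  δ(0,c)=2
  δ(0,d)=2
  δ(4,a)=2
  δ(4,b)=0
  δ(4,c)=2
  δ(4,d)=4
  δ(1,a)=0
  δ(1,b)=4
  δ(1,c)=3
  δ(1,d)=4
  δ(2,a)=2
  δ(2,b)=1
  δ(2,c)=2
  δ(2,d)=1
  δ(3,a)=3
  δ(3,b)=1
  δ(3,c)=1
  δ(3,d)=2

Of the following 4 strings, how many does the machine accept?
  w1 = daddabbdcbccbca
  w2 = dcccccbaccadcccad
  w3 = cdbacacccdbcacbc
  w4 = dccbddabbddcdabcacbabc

3

w1: Trace: 0 -d-> 2 -a-> 2 -d-> 1 -d-> 4 -a-> 2 -b-> 1 -b-> 4 -d-> 4 -c-> 2 -b-> 1 -c-> 3 -c-> 1 -b-> 4 -c-> 2 -a-> 2  → end 2, accepted
w2: Trace: 0 -d-> 2 -c-> 2 -c-> 2 -c-> 2 -c-> 2 -c-> 2 -b-> 1 -a-> 0 -c-> 2 -c-> 2 -a-> 2 -d-> 1 -c-> 3 -c-> 1 -c-> 3 -a-> 3 -d-> 2  → end 2, accepted
w3: Trace: 0 -c-> 2 -d-> 1 -b-> 4 -a-> 2 -c-> 2 -a-> 2 -c-> 2 -c-> 2 -c-> 2 -d-> 1 -b-> 4 -c-> 2 -a-> 2 -c-> 2 -b-> 1 -c-> 3  → end 3, accepted
w4: Trace: 0 -d-> 2 -c-> 2 -c-> 2 -b-> 1 -d-> 4 -d-> 4 -a-> 2 -b-> 1 -b-> 4 -d-> 4 -d-> 4 -c-> 2 -d-> 1 -a-> 0 -b-> 3 -c-> 1 -a-> 0 -c-> 2 -b-> 1 -a-> 0 -b-> 3 -c-> 1  → end 1, rejected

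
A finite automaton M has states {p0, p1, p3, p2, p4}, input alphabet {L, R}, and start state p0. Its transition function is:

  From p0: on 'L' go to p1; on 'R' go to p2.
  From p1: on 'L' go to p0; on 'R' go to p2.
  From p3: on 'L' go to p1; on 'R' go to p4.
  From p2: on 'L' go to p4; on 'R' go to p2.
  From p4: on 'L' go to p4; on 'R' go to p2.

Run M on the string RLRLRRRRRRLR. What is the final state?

p0 → p2 → p4 → p2 → p4 → p2 → p2 → p2 → p2 → p2 → p2 → p4 → p2

p2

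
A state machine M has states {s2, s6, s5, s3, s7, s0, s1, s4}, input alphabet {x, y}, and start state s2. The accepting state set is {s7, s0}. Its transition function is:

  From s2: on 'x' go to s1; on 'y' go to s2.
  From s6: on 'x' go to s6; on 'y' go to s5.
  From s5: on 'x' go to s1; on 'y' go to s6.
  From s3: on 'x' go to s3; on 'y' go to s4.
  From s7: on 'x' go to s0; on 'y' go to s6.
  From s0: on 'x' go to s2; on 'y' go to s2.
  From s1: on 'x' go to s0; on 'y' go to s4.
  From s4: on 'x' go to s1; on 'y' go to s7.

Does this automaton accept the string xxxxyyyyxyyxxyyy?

start at s2
read 'x': s2 → s1
read 'x': s1 → s0
read 'x': s0 → s2
read 'x': s2 → s1
read 'y': s1 → s4
read 'y': s4 → s7
read 'y': s7 → s6
read 'y': s6 → s5
read 'x': s5 → s1
read 'y': s1 → s4
read 'y': s4 → s7
read 'x': s7 → s0
read 'x': s0 → s2
read 'y': s2 → s2
read 'y': s2 → s2
read 'y': s2 → s2
End state s2 is not accepting.

No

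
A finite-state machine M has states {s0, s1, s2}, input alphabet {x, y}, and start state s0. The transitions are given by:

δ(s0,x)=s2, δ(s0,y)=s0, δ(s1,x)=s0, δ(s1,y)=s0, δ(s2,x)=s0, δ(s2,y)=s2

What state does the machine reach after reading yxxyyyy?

s0

s0 → s0 → s2 → s0 → s0 → s0 → s0 → s0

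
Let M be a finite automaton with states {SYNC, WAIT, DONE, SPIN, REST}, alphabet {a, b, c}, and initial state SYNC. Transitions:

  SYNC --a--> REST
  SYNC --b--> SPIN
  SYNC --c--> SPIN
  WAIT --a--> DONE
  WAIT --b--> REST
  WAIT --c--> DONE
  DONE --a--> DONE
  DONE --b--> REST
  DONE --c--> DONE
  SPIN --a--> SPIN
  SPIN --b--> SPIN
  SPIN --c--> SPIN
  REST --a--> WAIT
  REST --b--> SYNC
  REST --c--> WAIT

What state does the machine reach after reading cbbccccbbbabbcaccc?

SYNC → SPIN → SPIN → SPIN → SPIN → SPIN → SPIN → SPIN → SPIN → SPIN → SPIN → SPIN → SPIN → SPIN → SPIN → SPIN → SPIN → SPIN → SPIN

SPIN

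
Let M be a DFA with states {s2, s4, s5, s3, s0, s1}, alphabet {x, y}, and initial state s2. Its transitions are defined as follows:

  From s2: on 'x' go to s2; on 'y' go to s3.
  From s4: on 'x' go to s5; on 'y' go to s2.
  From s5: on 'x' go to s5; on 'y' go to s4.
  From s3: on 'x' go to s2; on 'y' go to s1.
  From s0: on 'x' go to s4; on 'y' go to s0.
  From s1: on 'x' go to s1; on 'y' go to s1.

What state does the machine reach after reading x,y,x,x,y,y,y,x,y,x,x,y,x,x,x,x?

s1

Trace: s2 -x-> s2 -y-> s3 -x-> s2 -x-> s2 -y-> s3 -y-> s1 -y-> s1 -x-> s1 -y-> s1 -x-> s1 -x-> s1 -y-> s1 -x-> s1 -x-> s1 -x-> s1 -x-> s1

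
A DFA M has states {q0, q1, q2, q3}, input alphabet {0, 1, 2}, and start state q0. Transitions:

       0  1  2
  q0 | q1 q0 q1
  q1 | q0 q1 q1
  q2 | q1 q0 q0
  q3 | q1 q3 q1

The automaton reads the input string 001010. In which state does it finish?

start at q0
read '0': q0 → q1
read '0': q1 → q0
read '1': q0 → q0
read '0': q0 → q1
read '1': q1 → q1
read '0': q1 → q0

q0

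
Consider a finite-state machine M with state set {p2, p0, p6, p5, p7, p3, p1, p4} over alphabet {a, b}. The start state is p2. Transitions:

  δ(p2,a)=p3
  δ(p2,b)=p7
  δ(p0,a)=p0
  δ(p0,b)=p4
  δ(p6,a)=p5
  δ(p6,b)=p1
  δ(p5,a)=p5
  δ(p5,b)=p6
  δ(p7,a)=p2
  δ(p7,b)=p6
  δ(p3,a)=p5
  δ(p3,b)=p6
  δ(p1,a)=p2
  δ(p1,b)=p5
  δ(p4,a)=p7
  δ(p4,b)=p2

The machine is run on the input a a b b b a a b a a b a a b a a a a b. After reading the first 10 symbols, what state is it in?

p5

Trace: p2 -a-> p3 -a-> p5 -b-> p6 -b-> p1 -b-> p5 -a-> p5 -a-> p5 -b-> p6 -a-> p5 -a-> p5
After 10 symbols: p5.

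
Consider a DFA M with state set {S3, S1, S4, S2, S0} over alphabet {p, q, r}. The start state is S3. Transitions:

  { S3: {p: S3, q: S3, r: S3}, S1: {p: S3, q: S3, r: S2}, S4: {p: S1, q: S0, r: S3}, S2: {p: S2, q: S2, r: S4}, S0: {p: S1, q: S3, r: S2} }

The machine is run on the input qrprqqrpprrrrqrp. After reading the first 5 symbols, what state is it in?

S3

Trace: S3 -q-> S3 -r-> S3 -p-> S3 -r-> S3 -q-> S3
After 5 symbols: S3.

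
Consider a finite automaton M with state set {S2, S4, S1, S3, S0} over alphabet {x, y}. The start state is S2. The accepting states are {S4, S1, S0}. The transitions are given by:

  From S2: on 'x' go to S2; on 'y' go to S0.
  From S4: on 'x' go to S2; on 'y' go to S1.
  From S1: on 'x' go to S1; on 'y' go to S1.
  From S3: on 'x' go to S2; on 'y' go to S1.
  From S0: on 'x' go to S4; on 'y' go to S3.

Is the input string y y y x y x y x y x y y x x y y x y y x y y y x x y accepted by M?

Yes

start at S2
read 'y': S2 → S0
read 'y': S0 → S3
read 'y': S3 → S1
read 'x': S1 → S1
read 'y': S1 → S1
read 'x': S1 → S1
read 'y': S1 → S1
read 'x': S1 → S1
read 'y': S1 → S1
read 'x': S1 → S1
read 'y': S1 → S1
read 'y': S1 → S1
read 'x': S1 → S1
read 'x': S1 → S1
read 'y': S1 → S1
read 'y': S1 → S1
read 'x': S1 → S1
read 'y': S1 → S1
read 'y': S1 → S1
read 'x': S1 → S1
read 'y': S1 → S1
read 'y': S1 → S1
read 'y': S1 → S1
read 'x': S1 → S1
read 'x': S1 → S1
read 'y': S1 → S1
End state S1 is accepting.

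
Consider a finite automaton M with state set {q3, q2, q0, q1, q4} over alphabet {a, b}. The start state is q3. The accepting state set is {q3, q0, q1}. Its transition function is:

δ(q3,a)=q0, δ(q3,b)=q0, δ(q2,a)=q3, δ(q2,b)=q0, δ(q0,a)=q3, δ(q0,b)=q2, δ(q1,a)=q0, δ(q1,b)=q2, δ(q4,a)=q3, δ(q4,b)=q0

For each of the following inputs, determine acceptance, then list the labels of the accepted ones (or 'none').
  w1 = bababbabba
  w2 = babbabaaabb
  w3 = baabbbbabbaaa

w1: q3 → q0 → q3 → q0 → q3 → q0 → q2 → q3 → q0 → q2 → q3  → end q3, accepted
w2: q3 → q0 → q3 → q0 → q2 → q3 → q0 → q3 → q0 → q3 → q0 → q2  → end q2, rejected
w3: q3 → q0 → q3 → q0 → q2 → q0 → q2 → q0 → q3 → q0 → q2 → q3 → q0 → q3  → end q3, accepted

w1, w3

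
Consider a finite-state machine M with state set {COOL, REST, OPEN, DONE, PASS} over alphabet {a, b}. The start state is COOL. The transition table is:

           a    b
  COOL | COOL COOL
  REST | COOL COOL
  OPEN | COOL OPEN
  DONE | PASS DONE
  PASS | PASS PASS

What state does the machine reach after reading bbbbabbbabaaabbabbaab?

COOL

start at COOL
read 'b': COOL → COOL
read 'b': COOL → COOL
read 'b': COOL → COOL
read 'b': COOL → COOL
read 'a': COOL → COOL
read 'b': COOL → COOL
read 'b': COOL → COOL
read 'b': COOL → COOL
read 'a': COOL → COOL
read 'b': COOL → COOL
read 'a': COOL → COOL
read 'a': COOL → COOL
read 'a': COOL → COOL
read 'b': COOL → COOL
read 'b': COOL → COOL
read 'a': COOL → COOL
read 'b': COOL → COOL
read 'b': COOL → COOL
read 'a': COOL → COOL
read 'a': COOL → COOL
read 'b': COOL → COOL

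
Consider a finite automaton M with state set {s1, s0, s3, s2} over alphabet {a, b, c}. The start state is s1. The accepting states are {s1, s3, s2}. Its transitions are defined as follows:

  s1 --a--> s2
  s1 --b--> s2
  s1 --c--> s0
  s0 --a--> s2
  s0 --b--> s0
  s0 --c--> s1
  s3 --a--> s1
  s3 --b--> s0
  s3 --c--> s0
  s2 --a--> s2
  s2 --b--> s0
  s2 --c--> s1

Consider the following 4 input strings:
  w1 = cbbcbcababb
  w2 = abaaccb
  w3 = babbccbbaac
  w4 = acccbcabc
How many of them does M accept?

w1: Trace: s1 -c-> s0 -b-> s0 -b-> s0 -c-> s1 -b-> s2 -c-> s1 -a-> s2 -b-> s0 -a-> s2 -b-> s0 -b-> s0  → end s0, rejected
w2: Trace: s1 -a-> s2 -b-> s0 -a-> s2 -a-> s2 -c-> s1 -c-> s0 -b-> s0  → end s0, rejected
w3: Trace: s1 -b-> s2 -a-> s2 -b-> s0 -b-> s0 -c-> s1 -c-> s0 -b-> s0 -b-> s0 -a-> s2 -a-> s2 -c-> s1  → end s1, accepted
w4: Trace: s1 -a-> s2 -c-> s1 -c-> s0 -c-> s1 -b-> s2 -c-> s1 -a-> s2 -b-> s0 -c-> s1  → end s1, accepted

2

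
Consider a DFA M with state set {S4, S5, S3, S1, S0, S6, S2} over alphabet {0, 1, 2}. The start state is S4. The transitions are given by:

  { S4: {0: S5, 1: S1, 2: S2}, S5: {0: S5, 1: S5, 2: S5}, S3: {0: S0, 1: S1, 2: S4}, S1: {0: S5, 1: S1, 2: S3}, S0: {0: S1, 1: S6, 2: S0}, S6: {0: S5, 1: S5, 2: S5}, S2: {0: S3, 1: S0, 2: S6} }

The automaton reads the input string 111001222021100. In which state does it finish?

start at S4
read '1': S4 → S1
read '1': S1 → S1
read '1': S1 → S1
read '0': S1 → S5
read '0': S5 → S5
read '1': S5 → S5
read '2': S5 → S5
read '2': S5 → S5
read '2': S5 → S5
read '0': S5 → S5
read '2': S5 → S5
read '1': S5 → S5
read '1': S5 → S5
read '0': S5 → S5
read '0': S5 → S5

S5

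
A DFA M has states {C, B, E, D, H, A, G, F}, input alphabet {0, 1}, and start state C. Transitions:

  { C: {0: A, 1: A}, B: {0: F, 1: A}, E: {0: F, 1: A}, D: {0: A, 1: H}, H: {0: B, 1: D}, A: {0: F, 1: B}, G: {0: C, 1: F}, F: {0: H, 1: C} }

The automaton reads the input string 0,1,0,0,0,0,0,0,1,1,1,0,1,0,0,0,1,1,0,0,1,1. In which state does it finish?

A

Trace: C -0-> A -1-> B -0-> F -0-> H -0-> B -0-> F -0-> H -0-> B -1-> A -1-> B -1-> A -0-> F -1-> C -0-> A -0-> F -0-> H -1-> D -1-> H -0-> B -0-> F -1-> C -1-> A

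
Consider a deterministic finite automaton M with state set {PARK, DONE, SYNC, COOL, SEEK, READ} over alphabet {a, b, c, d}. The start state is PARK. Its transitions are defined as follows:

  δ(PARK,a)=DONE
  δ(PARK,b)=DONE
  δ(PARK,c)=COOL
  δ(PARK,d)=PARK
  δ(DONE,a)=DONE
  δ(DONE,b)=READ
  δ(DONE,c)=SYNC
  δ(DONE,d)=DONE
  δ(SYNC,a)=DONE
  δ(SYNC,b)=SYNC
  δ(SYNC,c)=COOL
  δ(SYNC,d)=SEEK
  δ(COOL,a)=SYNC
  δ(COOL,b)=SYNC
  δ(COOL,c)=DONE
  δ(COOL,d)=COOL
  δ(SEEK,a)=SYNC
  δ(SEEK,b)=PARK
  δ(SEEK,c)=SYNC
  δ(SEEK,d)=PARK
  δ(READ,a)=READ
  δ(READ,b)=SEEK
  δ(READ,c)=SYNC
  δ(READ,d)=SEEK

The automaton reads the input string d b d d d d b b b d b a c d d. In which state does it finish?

PARK

start at PARK
read 'd': PARK → PARK
read 'b': PARK → DONE
read 'd': DONE → DONE
read 'd': DONE → DONE
read 'd': DONE → DONE
read 'd': DONE → DONE
read 'b': DONE → READ
read 'b': READ → SEEK
read 'b': SEEK → PARK
read 'd': PARK → PARK
read 'b': PARK → DONE
read 'a': DONE → DONE
read 'c': DONE → SYNC
read 'd': SYNC → SEEK
read 'd': SEEK → PARK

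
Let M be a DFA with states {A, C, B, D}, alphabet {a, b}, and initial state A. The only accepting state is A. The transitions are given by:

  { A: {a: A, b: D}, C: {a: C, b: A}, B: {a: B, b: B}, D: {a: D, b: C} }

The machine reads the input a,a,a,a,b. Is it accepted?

Trace: A -a-> A -a-> A -a-> A -a-> A -b-> D
End state D is not accepting.

No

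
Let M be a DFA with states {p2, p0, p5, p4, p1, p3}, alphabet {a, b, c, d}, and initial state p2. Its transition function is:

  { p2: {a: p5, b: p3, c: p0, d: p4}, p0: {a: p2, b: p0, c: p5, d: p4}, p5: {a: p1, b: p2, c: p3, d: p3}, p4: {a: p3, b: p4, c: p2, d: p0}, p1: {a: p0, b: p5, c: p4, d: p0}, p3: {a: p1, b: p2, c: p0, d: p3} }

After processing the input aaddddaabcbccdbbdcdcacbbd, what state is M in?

p3

p2 → p5 → p1 → p0 → p4 → p0 → p4 → p3 → p1 → p5 → p3 → p2 → p0 → p5 → p3 → p2 → p3 → p3 → p0 → p4 → p2 → p5 → p3 → p2 → p3 → p3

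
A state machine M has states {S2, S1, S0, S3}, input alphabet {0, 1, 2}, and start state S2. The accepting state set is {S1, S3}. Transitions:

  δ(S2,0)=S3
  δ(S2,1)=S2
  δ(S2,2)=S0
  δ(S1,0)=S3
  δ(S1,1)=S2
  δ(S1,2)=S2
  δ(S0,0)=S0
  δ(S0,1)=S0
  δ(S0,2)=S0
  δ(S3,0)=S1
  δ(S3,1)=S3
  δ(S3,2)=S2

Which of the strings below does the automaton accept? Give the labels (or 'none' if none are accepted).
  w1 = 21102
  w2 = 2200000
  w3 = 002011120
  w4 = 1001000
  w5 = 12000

w1:
  start at S2
  read '2': S2 → S0
  read '1': S0 → S0
  read '1': S0 → S0
  read '0': S0 → S0
  read '2': S0 → S0
  end S0, rejected
w2:
  start at S2
  read '2': S2 → S0
  read '2': S0 → S0
  read '0': S0 → S0
  read '0': S0 → S0
  read '0': S0 → S0
  read '0': S0 → S0
  read '0': S0 → S0
  end S0, rejected
w3:
  start at S2
  read '0': S2 → S3
  read '0': S3 → S1
  read '2': S1 → S2
  read '0': S2 → S3
  read '1': S3 → S3
  read '1': S3 → S3
  read '1': S3 → S3
  read '2': S3 → S2
  read '0': S2 → S3
  end S3, accepted
w4:
  start at S2
  read '1': S2 → S2
  read '0': S2 → S3
  read '0': S3 → S1
  read '1': S1 → S2
  read '0': S2 → S3
  read '0': S3 → S1
  read '0': S1 → S3
  end S3, accepted
w5:
  start at S2
  read '1': S2 → S2
  read '2': S2 → S0
  read '0': S0 → S0
  read '0': S0 → S0
  read '0': S0 → S0
  end S0, rejected

w3, w4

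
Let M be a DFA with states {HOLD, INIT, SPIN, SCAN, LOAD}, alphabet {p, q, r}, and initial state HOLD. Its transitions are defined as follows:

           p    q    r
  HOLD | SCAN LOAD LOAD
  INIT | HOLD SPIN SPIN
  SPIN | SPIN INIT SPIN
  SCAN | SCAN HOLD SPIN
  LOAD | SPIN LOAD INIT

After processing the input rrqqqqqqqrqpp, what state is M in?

SCAN

HOLD → LOAD → INIT → SPIN → INIT → SPIN → INIT → SPIN → INIT → SPIN → SPIN → INIT → HOLD → SCAN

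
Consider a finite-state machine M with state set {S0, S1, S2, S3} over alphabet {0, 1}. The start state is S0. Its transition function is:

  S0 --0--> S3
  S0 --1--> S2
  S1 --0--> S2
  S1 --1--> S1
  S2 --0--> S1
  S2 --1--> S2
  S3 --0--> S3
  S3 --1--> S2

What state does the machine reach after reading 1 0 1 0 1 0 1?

S1

start at S0
read '1': S0 → S2
read '0': S2 → S1
read '1': S1 → S1
read '0': S1 → S2
read '1': S2 → S2
read '0': S2 → S1
read '1': S1 → S1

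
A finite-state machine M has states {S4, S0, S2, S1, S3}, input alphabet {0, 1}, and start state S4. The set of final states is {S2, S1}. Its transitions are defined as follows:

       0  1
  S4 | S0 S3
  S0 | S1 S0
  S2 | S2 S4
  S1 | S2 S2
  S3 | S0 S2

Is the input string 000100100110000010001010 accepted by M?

Yes

start at S4
read '0': S4 → S0
read '0': S0 → S1
read '0': S1 → S2
read '1': S2 → S4
read '0': S4 → S0
read '0': S0 → S1
read '1': S1 → S2
read '0': S2 → S2
read '0': S2 → S2
read '1': S2 → S4
read '1': S4 → S3
read '0': S3 → S0
read '0': S0 → S1
read '0': S1 → S2
read '0': S2 → S2
read '0': S2 → S2
read '1': S2 → S4
read '0': S4 → S0
read '0': S0 → S1
read '0': S1 → S2
read '1': S2 → S4
read '0': S4 → S0
read '1': S0 → S0
read '0': S0 → S1
End state S1 is accepting.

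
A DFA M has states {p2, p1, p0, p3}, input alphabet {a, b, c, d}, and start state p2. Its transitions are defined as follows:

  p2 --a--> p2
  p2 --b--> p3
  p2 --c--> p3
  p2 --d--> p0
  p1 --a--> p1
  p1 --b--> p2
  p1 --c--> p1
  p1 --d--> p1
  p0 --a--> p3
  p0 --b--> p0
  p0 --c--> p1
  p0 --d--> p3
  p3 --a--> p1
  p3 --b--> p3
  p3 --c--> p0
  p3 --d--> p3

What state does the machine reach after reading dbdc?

p0

p2 → p0 → p0 → p3 → p0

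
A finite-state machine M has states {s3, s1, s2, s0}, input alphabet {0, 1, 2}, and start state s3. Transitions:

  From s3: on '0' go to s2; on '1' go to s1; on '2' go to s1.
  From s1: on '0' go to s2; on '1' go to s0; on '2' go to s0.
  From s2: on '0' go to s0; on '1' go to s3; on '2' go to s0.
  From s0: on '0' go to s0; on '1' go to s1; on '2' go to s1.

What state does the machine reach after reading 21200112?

Trace: s3 -2-> s1 -1-> s0 -2-> s1 -0-> s2 -0-> s0 -1-> s1 -1-> s0 -2-> s1

s1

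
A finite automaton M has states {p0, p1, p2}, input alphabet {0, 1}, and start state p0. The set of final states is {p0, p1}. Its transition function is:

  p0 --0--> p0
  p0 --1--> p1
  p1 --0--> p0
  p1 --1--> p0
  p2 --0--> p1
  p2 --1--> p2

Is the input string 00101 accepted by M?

Yes

p0 → p0 → p0 → p1 → p0 → p1
End state p1 is accepting.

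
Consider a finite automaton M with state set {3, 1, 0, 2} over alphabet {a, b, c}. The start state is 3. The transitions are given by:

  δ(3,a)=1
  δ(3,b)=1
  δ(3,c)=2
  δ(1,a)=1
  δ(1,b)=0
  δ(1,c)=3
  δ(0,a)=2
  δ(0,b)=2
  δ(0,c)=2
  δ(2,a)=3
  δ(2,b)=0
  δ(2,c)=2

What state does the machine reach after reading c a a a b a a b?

1

start at 3
read 'c': 3 → 2
read 'a': 2 → 3
read 'a': 3 → 1
read 'a': 1 → 1
read 'b': 1 → 0
read 'a': 0 → 2
read 'a': 2 → 3
read 'b': 3 → 1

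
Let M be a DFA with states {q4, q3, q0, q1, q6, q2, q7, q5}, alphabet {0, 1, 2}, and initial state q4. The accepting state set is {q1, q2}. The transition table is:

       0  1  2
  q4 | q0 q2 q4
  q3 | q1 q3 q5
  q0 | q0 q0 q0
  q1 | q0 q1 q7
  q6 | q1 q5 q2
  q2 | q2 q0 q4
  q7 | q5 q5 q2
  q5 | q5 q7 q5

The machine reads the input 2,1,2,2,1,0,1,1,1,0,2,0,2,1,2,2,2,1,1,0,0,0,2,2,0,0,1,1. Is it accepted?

start at q4
read '2': q4 → q4
read '1': q4 → q2
read '2': q2 → q4
read '2': q4 → q4
read '1': q4 → q2
read '0': q2 → q2
read '1': q2 → q0
read '1': q0 → q0
read '1': q0 → q0
read '0': q0 → q0
read '2': q0 → q0
read '0': q0 → q0
read '2': q0 → q0
read '1': q0 → q0
read '2': q0 → q0
read '2': q0 → q0
read '2': q0 → q0
read '1': q0 → q0
read '1': q0 → q0
read '0': q0 → q0
read '0': q0 → q0
read '0': q0 → q0
read '2': q0 → q0
read '2': q0 → q0
read '0': q0 → q0
read '0': q0 → q0
read '1': q0 → q0
read '1': q0 → q0
End state q0 is not accepting.

No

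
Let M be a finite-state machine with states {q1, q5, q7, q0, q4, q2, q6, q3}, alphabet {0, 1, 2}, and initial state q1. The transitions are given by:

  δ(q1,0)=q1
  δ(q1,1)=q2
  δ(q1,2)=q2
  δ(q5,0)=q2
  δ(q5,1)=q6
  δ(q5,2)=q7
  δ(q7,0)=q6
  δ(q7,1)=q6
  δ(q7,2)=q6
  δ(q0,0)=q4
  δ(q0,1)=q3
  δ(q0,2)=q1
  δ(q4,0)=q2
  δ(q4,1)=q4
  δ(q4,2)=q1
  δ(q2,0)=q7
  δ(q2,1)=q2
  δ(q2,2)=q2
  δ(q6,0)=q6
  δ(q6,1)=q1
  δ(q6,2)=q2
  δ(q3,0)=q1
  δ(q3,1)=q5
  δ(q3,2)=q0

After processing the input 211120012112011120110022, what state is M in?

Trace: q1 -2-> q2 -1-> q2 -1-> q2 -1-> q2 -2-> q2 -0-> q7 -0-> q6 -1-> q1 -2-> q2 -1-> q2 -1-> q2 -2-> q2 -0-> q7 -1-> q6 -1-> q1 -1-> q2 -2-> q2 -0-> q7 -1-> q6 -1-> q1 -0-> q1 -0-> q1 -2-> q2 -2-> q2

q2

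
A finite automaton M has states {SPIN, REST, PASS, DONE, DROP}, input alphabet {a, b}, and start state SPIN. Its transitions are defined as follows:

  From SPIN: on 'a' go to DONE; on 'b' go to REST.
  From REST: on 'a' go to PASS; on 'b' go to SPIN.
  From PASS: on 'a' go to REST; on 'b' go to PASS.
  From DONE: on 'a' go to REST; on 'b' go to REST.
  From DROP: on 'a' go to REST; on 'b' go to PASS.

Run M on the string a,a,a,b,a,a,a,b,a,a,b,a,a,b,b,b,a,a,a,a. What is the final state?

REST

start at SPIN
read 'a': SPIN → DONE
read 'a': DONE → REST
read 'a': REST → PASS
read 'b': PASS → PASS
read 'a': PASS → REST
read 'a': REST → PASS
read 'a': PASS → REST
read 'b': REST → SPIN
read 'a': SPIN → DONE
read 'a': DONE → REST
read 'b': REST → SPIN
read 'a': SPIN → DONE
read 'a': DONE → REST
read 'b': REST → SPIN
read 'b': SPIN → REST
read 'b': REST → SPIN
read 'a': SPIN → DONE
read 'a': DONE → REST
read 'a': REST → PASS
read 'a': PASS → REST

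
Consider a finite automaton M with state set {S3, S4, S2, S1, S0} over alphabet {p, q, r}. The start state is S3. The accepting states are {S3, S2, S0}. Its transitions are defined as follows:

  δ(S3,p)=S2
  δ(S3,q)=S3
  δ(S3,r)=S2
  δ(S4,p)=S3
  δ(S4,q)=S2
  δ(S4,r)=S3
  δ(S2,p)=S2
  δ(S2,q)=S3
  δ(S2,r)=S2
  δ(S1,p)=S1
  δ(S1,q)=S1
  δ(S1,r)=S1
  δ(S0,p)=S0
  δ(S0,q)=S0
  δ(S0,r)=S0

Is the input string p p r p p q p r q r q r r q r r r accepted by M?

Yes

Trace: S3 -p-> S2 -p-> S2 -r-> S2 -p-> S2 -p-> S2 -q-> S3 -p-> S2 -r-> S2 -q-> S3 -r-> S2 -q-> S3 -r-> S2 -r-> S2 -q-> S3 -r-> S2 -r-> S2 -r-> S2
End state S2 is accepting.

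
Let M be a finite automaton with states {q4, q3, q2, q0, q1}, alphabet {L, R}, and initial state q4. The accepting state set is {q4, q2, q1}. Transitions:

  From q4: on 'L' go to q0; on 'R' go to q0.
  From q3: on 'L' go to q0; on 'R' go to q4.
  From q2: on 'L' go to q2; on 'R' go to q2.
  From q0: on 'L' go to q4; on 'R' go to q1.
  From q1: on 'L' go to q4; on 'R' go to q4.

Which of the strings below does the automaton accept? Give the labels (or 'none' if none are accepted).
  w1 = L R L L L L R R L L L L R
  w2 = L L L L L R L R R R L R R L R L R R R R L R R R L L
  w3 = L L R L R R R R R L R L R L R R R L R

w1:
  start at q4
  read 'L': q4 → q0
  read 'R': q0 → q1
  read 'L': q1 → q4
  read 'L': q4 → q0
  read 'L': q0 → q4
  read 'L': q4 → q0
  read 'R': q0 → q1
  read 'R': q1 → q4
  read 'L': q4 → q0
  read 'L': q0 → q4
  read 'L': q4 → q0
  read 'L': q0 → q4
  read 'R': q4 → q0
  end q0, rejected
w2:
  start at q4
  read 'L': q4 → q0
  read 'L': q0 → q4
  read 'L': q4 → q0
  read 'L': q0 → q4
  read 'L': q4 → q0
  read 'R': q0 → q1
  read 'L': q1 → q4
  read 'R': q4 → q0
  read 'R': q0 → q1
  read 'R': q1 → q4
  read 'L': q4 → q0
  read 'R': q0 → q1
  read 'R': q1 → q4
  read 'L': q4 → q0
  read 'R': q0 → q1
  read 'L': q1 → q4
  read 'R': q4 → q0
  read 'R': q0 → q1
  read 'R': q1 → q4
  read 'R': q4 → q0
  read 'L': q0 → q4
  read 'R': q4 → q0
  read 'R': q0 → q1
  read 'R': q1 → q4
  read 'L': q4 → q0
  read 'L': q0 → q4
  end q4, accepted
w3:
  start at q4
  read 'L': q4 → q0
  read 'L': q0 → q4
  read 'R': q4 → q0
  read 'L': q0 → q4
  read 'R': q4 → q0
  read 'R': q0 → q1
  read 'R': q1 → q4
  read 'R': q4 → q0
  read 'R': q0 → q1
  read 'L': q1 → q4
  read 'R': q4 → q0
  read 'L': q0 → q4
  read 'R': q4 → q0
  read 'L': q0 → q4
  read 'R': q4 → q0
  read 'R': q0 → q1
  read 'R': q1 → q4
  read 'L': q4 → q0
  read 'R': q0 → q1
  end q1, accepted

w2, w3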